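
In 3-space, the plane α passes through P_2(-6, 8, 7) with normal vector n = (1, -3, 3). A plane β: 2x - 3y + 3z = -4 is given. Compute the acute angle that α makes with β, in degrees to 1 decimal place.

α: n·r = n·P_2 gives x - 3y + 3z = -9.
cos θ = |n₁·n₂| / (|n₁||n₂|) = |20| / (√19 · √22).
θ = arccos(0.97823) ≈ 12.0°.

12.0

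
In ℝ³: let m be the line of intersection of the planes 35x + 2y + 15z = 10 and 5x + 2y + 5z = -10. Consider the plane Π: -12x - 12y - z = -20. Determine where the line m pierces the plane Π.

(2, 0, -4)

Direction of m: (35, 2, 15) × (5, 2, 5) = (-20, -100, 60).
A point on m: solving the two plane equations with x = 1 gives (1, -5, -1).
Substitute r = (1, -5, -1) + t(-20, -100, 60) into the plane: 49 + 1380t = -20, so t = -1/20.
Intersection: (1, -5, -1) + (-1/20)·(-20, -100, 60) = (2, 0, -4).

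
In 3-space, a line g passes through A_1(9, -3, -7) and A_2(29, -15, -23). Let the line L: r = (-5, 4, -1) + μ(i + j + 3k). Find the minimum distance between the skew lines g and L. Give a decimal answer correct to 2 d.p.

A direction vector for g is A_2 − A_1 = (20, -12, -16).
Common perpendicular direction n = (20, -12, -16) × (1, 1, 3) = (-20, -76, 32).
With w = (-5, 4, -1) − (9, -3, -7) = (-14, 7, 6), w · n = -60.
Distance = |w · n| / |n| = |-60| / √7200 ≈ 0.71.

0.71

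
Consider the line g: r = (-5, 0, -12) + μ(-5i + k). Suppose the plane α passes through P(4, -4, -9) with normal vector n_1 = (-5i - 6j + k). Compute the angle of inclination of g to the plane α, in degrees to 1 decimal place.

α: n_1·r = n_1·P gives -5x - 6y + z = -5.
sin θ = |n·v| / (|n||v|) = |26| / (√62 · √26) = 0.64758.
θ ≈ 40.4°.

40.4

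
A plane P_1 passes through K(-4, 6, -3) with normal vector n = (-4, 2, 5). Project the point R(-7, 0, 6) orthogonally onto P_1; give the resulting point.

P_1: n·r = n·K gives -4x + 2y + 5z = 13.
Foot = R − λn with λ = (n·R − d)/|n|² = (58 − 13)/45 = 1.
Foot = (-7, 0, 6) − 1·(-4, 2, 5) = (-3, -2, 1).

(-3, -2, 1)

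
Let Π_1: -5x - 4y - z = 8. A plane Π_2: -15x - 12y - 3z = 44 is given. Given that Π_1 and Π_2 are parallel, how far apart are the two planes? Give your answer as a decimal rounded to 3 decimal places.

Rescale Π_2 by 1/3: -5x - 4y - z = 44/3. Then distance = |8 − (44/3)| / √42 ≈ 1.029.

1.029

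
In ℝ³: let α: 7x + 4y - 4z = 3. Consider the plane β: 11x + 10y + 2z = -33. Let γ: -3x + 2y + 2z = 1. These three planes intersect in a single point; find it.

(-3, 1, -5)

Solving the 3×3 linear system 7x + 4y - 4z = 3, 11x + 10y + 2z = -33, -3x + 2y + 2z = 1 (e.g. by elimination or Cramer's rule, determinant = -208) gives (-3, 1, -5).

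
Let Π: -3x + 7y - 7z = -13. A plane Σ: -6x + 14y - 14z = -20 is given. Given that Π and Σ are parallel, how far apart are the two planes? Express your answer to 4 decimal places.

0.2900

Rescale Σ by 1/2: -3x + 7y - 7z = -10. Then distance = |-13 − (-10)| / √107 ≈ 0.2900.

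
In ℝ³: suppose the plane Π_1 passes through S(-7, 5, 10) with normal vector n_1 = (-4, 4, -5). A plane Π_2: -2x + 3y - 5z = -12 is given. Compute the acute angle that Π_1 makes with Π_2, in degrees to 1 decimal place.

14.8

Π_1: n_1·r = n_1·S gives -4x + 4y - 5z = -2.
cos θ = |n₁·n₂| / (|n₁||n₂|) = |45| / (√57 · √38).
θ = arccos(0.96690) ≈ 14.8°.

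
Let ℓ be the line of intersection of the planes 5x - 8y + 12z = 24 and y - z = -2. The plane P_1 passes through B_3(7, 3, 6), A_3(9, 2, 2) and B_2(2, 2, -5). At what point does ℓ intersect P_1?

(-4, 5, 7)

Direction of ℓ: (5, -8, 12) × (0, 1, -1) = (-4, 5, 5).
A point on ℓ: solving the two plane equations with x = 0 gives (0, 0, 2).
B_3A_3 = (2, -1, -4), B_3B_2 = (-5, -1, -11); a normal to P_1 is B_3A_3 × B_3B_2 = (7, 42, -7).
Using B_3: P_1 has equation 7x + 42y - 7z = 133.
Substitute r = (0, 0, 2) + t(-4, 5, 5) into the plane: -14 + 147t = 133, so t = 1.
Intersection: (0, 0, 2) + 1·(-4, 5, 5) = (-4, 5, 7).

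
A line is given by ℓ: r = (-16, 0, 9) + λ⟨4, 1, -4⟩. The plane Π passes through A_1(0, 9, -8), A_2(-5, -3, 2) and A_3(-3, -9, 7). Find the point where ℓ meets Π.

(-4, 3, -3)

A_1A_2 = (-5, -12, 10), A_1A_3 = (-3, -18, 15); a normal to Π is A_1A_2 × A_1A_3 = (0, 45, 54).
Using A_1: Π has equation 45y + 54z = -27.
Substitute r = (-16, 0, 9) + t(4, 1, -4) into the plane: 486 + (-171)t = -27, so t = 3.
Intersection: (-16, 0, 9) + 3·(4, 1, -4) = (-4, 3, -3).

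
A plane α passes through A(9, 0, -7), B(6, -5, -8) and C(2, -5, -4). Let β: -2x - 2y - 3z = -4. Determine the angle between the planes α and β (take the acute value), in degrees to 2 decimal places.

59.50

AB = (-3, -5, -1), AC = (-7, -5, 3); a normal to α is AB × AC = (-20, 16, -20).
Using A: α has equation -20x + 16y - 20z = -40.
cos θ = |n₁·n₂| / (|n₁||n₂|) = |68| / (√1056 · √17).
θ = arccos(0.50752) ≈ 59.50°.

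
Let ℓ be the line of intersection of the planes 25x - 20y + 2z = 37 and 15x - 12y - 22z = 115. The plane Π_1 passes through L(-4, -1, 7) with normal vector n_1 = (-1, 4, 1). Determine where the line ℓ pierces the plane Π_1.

Direction of ℓ: (25, -20, 2) × (15, -12, -22) = (464, 580, 0).
A point on ℓ: solving the two plane equations with x = 13 gives (13, 14, -4).
Π_1: n_1·r = n_1·L gives -x + 4y + z = 7.
Substitute r = (13, 14, -4) + t(464, 580, 0) into the plane: 39 + 1856t = 7, so t = -1/58.
Intersection: (13, 14, -4) + (-1/58)·(464, 580, 0) = (5, 4, -4).

(5, 4, -4)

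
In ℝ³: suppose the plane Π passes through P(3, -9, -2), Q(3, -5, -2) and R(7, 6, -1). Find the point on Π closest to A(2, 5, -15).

PQ = (0, 4, 0), PR = (4, 15, 1); a normal to Π is PQ × PR = (4, 0, -16).
Using P: Π has equation 4x - 16z = 44.
Foot = A − λn with λ = (n·A − d)/|n|² = (248 − 44)/272 = 3/4.
Foot = (2, 5, -15) − (3/4)·(4, 0, -16) = (-1, 5, -3).

(-1, 5, -3)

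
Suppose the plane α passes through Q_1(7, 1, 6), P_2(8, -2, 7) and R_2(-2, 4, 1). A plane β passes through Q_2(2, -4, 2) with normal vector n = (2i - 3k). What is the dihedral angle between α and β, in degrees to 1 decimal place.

11.1

Q_1P_2 = (1, -3, 1), Q_1R_2 = (-9, 3, -5); a normal to α is Q_1P_2 × Q_1R_2 = (12, -4, -24).
Using Q_1: α has equation 12x - 4y - 24z = -64.
β: n·r = n·Q_2 gives 2x - 3z = -2.
cos θ = |n₁·n₂| / (|n₁||n₂|) = |96| / (√736 · √13).
θ = arccos(0.98143) ≈ 11.1°.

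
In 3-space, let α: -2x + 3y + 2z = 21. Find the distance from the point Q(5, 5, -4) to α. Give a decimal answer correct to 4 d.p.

n·Q − d = (-2)·(5) + (3)·(5) + (2)·(-4) − 21 = -24; |n| = √17.
Distance = |-24| / √17 = 24/√17 ≈ 5.8209.

5.8209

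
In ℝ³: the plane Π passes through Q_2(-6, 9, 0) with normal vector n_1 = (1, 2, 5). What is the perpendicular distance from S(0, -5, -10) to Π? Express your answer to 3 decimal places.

13.145

Π: n_1·r = n_1·Q_2 gives x + 2y + 5z = 12.
n·S − d = (1)·(0) + (2)·(-5) + (5)·(-10) − 12 = -72; |n| = √30.
Distance = |-72| / √30 = 72/√30 ≈ 13.145.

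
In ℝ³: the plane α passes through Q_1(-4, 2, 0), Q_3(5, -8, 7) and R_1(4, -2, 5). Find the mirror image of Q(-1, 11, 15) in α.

Q_1Q_3 = (9, -10, 7), Q_1R_1 = (8, -4, 5); a normal to α is Q_1Q_3 × Q_1R_1 = (-22, 11, 44).
Using Q_1: α has equation -22x + 11y + 44z = 110.
λ = (n·Q − d)/|n|² = (803 − 110)/2541 = 3/11.
Reflection = Q − 2λn = (-1, 11, 15) − (6/11)·(-22, 11, 44) = (11, 5, -9).

(11, 5, -9)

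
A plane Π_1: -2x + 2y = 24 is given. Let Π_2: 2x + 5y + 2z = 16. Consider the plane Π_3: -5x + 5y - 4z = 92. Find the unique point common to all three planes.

Solving the 3×3 linear system -2x + 2y = 24, 2x + 5y + 2z = 16, -5x + 5y - 4z = 92 (e.g. by elimination or Cramer's rule, determinant = 56) gives (-4, 8, -8).

(-4, 8, -8)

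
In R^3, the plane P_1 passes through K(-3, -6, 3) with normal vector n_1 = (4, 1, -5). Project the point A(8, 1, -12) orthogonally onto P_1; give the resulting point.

P_1: n_1·r = n_1·K gives 4x + y - 5z = -33.
Foot = A − λn with λ = (n·A − d)/|n|² = (93 − (-33))/42 = 3.
Foot = (8, 1, -12) − 3·(4, 1, -5) = (-4, -2, 3).

(-4, -2, 3)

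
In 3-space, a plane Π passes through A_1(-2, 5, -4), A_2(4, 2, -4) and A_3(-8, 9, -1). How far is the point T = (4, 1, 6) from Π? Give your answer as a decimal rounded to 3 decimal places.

3.714

A_1A_2 = (6, -3, 0), A_1A_3 = (-6, 4, 3); a normal to Π is A_1A_2 × A_1A_3 = (-9, -18, 6).
Using A_1: Π has equation -9x - 18y + 6z = -96.
n·T − d = (-9)·(4) + (-18)·(1) + (6)·(6) − (-96) = 78; |n| = √441.
Distance = |78| / √441 = 78/√441 ≈ 3.714.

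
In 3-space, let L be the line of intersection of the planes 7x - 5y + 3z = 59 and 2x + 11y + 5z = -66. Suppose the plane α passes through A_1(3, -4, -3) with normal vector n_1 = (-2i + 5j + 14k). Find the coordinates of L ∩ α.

(5, -6, -2)

Direction of L: (7, -5, 3) × (2, 11, 5) = (-58, -29, 87).
A point on L: solving the two plane equations with x = 9 gives (9, -4, -8).
α: n_1·r = n_1·A_1 gives -2x + 5y + 14z = -68.
Substitute r = (9, -4, -8) + t(-58, -29, 87) into the plane: -150 + 1189t = -68, so t = 2/29.
Intersection: (9, -4, -8) + (2/29)·(-58, -29, 87) = (5, -6, -2).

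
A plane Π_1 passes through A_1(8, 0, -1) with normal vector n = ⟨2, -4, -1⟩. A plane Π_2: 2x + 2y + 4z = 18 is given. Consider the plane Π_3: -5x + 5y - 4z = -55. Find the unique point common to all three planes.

Π_1: n·r = n·A_1 gives 2x - 4y - z = 17.
Solving the 3×3 linear system 2x - 4y - z = 17, 2x + 2y + 4z = 18, -5x + 5y - 4z = -55 (e.g. by elimination or Cramer's rule, determinant = -28) gives (3, -4, 5).

(3, -4, 5)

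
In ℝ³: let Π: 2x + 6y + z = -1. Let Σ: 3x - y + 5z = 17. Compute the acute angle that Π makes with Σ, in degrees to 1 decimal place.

82.4

cos θ = |n₁·n₂| / (|n₁||n₂|) = |5| / (√41 · √35).
θ = arccos(0.13199) ≈ 82.4°.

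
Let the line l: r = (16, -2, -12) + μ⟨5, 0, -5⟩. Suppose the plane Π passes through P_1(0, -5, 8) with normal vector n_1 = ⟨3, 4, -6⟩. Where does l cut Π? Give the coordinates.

Π: n_1·r = n_1·P_1 gives 3x + 4y - 6z = -68.
Substitute r = (16, -2, -12) + t(5, 0, -5) into the plane: 112 + 45t = -68, so t = -4.
Intersection: (16, -2, -12) + (-4)·(5, 0, -5) = (-4, -2, 8).

(-4, -2, 8)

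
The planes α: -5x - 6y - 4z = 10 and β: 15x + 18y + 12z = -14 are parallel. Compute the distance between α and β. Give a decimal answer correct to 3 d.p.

Rescale β by 1/(-3): -5x - 6y - 4z = 14/3. Then distance = |10 − (14/3)| / √77 ≈ 0.608.

0.608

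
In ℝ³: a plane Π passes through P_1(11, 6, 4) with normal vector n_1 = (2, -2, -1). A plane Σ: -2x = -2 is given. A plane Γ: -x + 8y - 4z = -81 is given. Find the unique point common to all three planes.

Π: n_1·r = n_1·P_1 gives 2x - 2y - z = 6.
Solving the 3×3 linear system 2x - 2y - z = 6, -2x = -2, -x + 8y - 4z = -81 (e.g. by elimination or Cramer's rule, determinant = 32) gives (1, -6, 8).

(1, -6, 8)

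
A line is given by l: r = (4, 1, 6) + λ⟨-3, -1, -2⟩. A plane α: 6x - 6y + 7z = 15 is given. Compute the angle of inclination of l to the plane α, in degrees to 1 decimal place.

39.2

sin θ = |n·v| / (|n||v|) = |-26| / (√121 · √14) = 0.63171.
θ ≈ 39.2°.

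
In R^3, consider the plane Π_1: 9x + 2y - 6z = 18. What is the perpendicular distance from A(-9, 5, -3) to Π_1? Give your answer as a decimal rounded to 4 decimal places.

n·A − d = (9)·(-9) + (2)·(5) + (-6)·(-3) − 18 = -71; |n| = √121.
Distance = |-71| / √121 = 71/√121 ≈ 6.4545.

6.4545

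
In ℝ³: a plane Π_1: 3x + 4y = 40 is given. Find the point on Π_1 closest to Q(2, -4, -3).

Foot = Q − λn with λ = (n·Q − d)/|n|² = (-10 − 40)/25 = -2.
Foot = (2, -4, -3) − (-2)·(3, 4, 0) = (8, 4, -3).

(8, 4, -3)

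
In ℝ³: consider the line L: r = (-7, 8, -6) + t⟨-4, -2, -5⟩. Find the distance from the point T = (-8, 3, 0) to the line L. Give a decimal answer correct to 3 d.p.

7.504

Taking (-7, 8, -6) on L with direction v = (-4, -2, -5): w = T − (-7, 8, -6) = (-1, -5, 6), and w × v = (37, -29, -18).
Distance = |w × v| / |v| = √2534 / √45 ≈ 7.504.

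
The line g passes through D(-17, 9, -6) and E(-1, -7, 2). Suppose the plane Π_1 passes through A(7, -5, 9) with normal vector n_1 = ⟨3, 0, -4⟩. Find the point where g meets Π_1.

(-5, -3, 0)

A direction vector for g is E − D = (16, -16, 8).
Π_1: n_1·r = n_1·A gives 3x - 4z = -15.
Substitute r = (-17, 9, -6) + t(16, -16, 8) into the plane: -27 + 16t = -15, so t = 3/4.
Intersection: (-17, 9, -6) + (3/4)·(16, -16, 8) = (-5, -3, 0).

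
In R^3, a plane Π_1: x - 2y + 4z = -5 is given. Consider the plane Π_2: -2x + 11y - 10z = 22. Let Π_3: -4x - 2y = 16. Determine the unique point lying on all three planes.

(-5, 2, 1)

Solving the 3×3 linear system x - 2y + 4z = -5, -2x + 11y - 10z = 22, -4x - 2y = 16 (e.g. by elimination or Cramer's rule, determinant = 92) gives (-5, 2, 1).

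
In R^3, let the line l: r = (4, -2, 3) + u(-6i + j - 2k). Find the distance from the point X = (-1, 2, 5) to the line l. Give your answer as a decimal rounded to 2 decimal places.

Taking (4, -2, 3) on l with direction v = (-6, 1, -2): w = X − (4, -2, 3) = (-5, 4, 2), and w × v = (-10, -22, 19).
Distance = |w × v| / |v| = √945 / √41 ≈ 4.80.

4.80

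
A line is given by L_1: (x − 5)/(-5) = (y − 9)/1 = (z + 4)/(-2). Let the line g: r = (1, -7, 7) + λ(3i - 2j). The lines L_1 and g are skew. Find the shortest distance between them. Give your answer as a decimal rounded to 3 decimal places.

L_1 has direction (-5, 1, -2) through (5, 9, -4).
Common perpendicular direction n = (-5, 1, -2) × (3, -2, 0) = (-4, -6, 7).
With w = (1, -7, 7) − (5, 9, -4) = (-4, -16, 11), w · n = 189.
Distance = |w · n| / |n| = |189| / √101 ≈ 18.806.

18.806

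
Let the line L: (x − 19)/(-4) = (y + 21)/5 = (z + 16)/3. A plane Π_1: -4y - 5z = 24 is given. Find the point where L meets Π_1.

(3, -1, -4)

L has direction (-4, 5, 3) through (19, -21, -16).
Substitute r = (19, -21, -16) + t(-4, 5, 3) into the plane: 164 + (-35)t = 24, so t = 4.
Intersection: (19, -21, -16) + 4·(-4, 5, 3) = (3, -1, -4).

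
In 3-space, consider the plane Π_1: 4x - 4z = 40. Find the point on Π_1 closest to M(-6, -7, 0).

(2, -7, -8)

Foot = M − λn with λ = (n·M − d)/|n|² = (-24 − 40)/32 = -2.
Foot = (-6, -7, 0) − (-2)·(4, 0, -4) = (2, -7, -8).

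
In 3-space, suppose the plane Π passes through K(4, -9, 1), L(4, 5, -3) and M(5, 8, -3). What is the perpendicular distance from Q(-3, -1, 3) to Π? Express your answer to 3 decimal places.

7.632

KL = (0, 14, -4), KM = (1, 17, -4); a normal to Π is KL × KM = (12, -4, -14).
Using K: Π has equation 12x - 4y - 14z = 70.
n·Q − d = (12)·(-3) + (-4)·(-1) + (-14)·(3) − 70 = -144; |n| = √356.
Distance = |-144| / √356 = 144/√356 ≈ 7.632.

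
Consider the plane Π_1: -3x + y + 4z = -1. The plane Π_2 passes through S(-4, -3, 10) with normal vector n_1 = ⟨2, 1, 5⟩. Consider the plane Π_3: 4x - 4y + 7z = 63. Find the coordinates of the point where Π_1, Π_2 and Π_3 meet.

Π_2: n_1·r = n_1·S gives 2x + y + 5z = 39.
Solving the 3×3 linear system -3x + y + 4z = -1, 2x + y + 5z = 39, 4x - 4y + 7z = 63 (e.g. by elimination or Cramer's rule, determinant = -123) gives (7, 0, 5).

(7, 0, 5)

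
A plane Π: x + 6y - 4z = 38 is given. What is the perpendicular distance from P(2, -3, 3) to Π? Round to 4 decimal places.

n·P − d = (1)·(2) + (6)·(-3) + (-4)·(3) − 38 = -66; |n| = √53.
Distance = |-66| / √53 = 66/√53 ≈ 9.0658.

9.0658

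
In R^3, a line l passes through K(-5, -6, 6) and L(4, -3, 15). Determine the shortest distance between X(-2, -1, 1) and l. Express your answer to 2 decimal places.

7.68

A direction vector for l is L − K = (9, 3, 9).
Taking (-5, -6, 6) on l with direction v = (9, 3, 9): w = X − (-5, -6, 6) = (3, 5, -5), and w × v = (60, -72, -36).
Distance = |w × v| / |v| = √10080 / √171 ≈ 7.68.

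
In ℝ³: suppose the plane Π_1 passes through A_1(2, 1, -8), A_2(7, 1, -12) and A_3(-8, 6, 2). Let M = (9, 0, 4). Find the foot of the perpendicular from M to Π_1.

(1, 4, -6)

A_1A_2 = (5, 0, -4), A_1A_3 = (-10, 5, 10); a normal to Π_1 is A_1A_2 × A_1A_3 = (20, -10, 25).
Using A_1: Π_1 has equation 20x - 10y + 25z = -170.
Foot = M − λn with λ = (n·M − d)/|n|² = (280 − (-170))/1125 = 2/5.
Foot = (9, 0, 4) − (2/5)·(20, -10, 25) = (1, 4, -6).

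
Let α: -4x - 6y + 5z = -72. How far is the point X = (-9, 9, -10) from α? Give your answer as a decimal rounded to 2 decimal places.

n·X − d = (-4)·(-9) + (-6)·(9) + (5)·(-10) − (-72) = 4; |n| = √77.
Distance = |4| / √77 = 4/√77 ≈ 0.46.

0.46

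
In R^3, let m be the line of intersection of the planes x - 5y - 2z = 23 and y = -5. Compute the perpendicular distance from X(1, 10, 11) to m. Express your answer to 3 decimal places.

17.239

Direction of m: (1, -5, -2) × (0, 1, 0) = (2, 0, 1).
A point on m: solving the two plane equations with x = -4 gives (-4, -5, -1).
Taking (-4, -5, -1) on m with direction v = (2, 0, 1): w = X − (-4, -5, -1) = (5, 15, 12), and w × v = (15, 19, -30).
Distance = |w × v| / |v| = √1486 / √5 ≈ 17.239.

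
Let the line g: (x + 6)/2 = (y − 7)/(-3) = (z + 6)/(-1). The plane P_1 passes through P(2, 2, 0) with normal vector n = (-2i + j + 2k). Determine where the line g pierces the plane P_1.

(-4, 4, -7)

g has direction (2, -3, -1) through (-6, 7, -6).
P_1: n·r = n·P gives -2x + y + 2z = -2.
Substitute r = (-6, 7, -6) + t(2, -3, -1) into the plane: 7 + (-9)t = -2, so t = 1.
Intersection: (-6, 7, -6) + 1·(2, -3, -1) = (-4, 4, -7).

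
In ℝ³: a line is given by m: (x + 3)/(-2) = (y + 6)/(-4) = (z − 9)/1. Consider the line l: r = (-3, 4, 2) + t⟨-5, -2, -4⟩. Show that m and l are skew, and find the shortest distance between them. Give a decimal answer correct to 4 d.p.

0.6577

m has direction (-2, -4, 1) through (-3, -6, 9).
Common perpendicular direction n = (-2, -4, 1) × (-5, -2, -4) = (18, -13, -16).
With w = (-3, 4, 2) − (-3, -6, 9) = (0, 10, -7), w · n = -18.
Since n ≠ 0 the lines are not parallel, and w · n = -18 ≠ 0 so they do not intersect; hence they are skew.
Distance = |w · n| / |n| = |-18| / √749 ≈ 0.6577.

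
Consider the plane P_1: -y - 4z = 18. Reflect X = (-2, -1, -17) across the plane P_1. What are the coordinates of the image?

λ = (n·X − d)/|n|² = (69 − 18)/17 = 3.
Reflection = X − 2λn = (-2, -1, -17) − 6·(0, -1, -4) = (-2, 5, 7).

(-2, 5, 7)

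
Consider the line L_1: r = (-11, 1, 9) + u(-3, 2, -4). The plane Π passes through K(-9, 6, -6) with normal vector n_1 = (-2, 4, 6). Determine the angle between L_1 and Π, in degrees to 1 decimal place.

Π: n_1·r = n_1·K gives -2x + 4y + 6z = 6.
sin θ = |n·v| / (|n||v|) = |-10| / (√56 · √29) = 0.24815.
θ ≈ 14.4°.

14.4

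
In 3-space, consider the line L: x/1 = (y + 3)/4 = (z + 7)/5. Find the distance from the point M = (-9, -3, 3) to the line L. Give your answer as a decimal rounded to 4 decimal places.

11.8733

L has direction (1, 4, 5) through (0, -3, -7).
Taking (0, -3, -7) on L with direction v = (1, 4, 5): w = M − (0, -3, -7) = (-9, 0, 10), and w × v = (-40, 55, -36).
Distance = |w × v| / |v| = √5921 / √42 ≈ 11.8733.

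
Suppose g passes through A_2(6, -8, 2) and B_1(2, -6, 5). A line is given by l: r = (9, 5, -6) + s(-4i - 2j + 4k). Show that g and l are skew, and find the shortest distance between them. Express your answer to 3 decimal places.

A direction vector for g is B_1 − A_2 = (-4, 2, 3).
Common perpendicular direction n = (-4, 2, 3) × (-4, -2, 4) = (14, 4, 16).
With w = (9, 5, -6) − (6, -8, 2) = (3, 13, -8), w · n = -34.
Since n ≠ 0 the lines are not parallel, and w · n = -34 ≠ 0 so they do not intersect; hence they are skew.
Distance = |w · n| / |n| = |-34| / √468 ≈ 1.572.

1.572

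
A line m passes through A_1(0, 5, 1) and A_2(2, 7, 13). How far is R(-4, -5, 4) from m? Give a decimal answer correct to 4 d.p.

11.1615

A direction vector for m is A_2 − A_1 = (2, 2, 12).
Taking (0, 5, 1) on m with direction v = (2, 2, 12): w = R − (0, 5, 1) = (-4, -10, 3), and w × v = (-126, 54, 12).
Distance = |w × v| / |v| = √18936 / √152 ≈ 11.1615.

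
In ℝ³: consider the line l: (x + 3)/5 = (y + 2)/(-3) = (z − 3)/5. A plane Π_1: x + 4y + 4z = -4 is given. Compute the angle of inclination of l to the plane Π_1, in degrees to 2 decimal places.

17.13

l has direction (5, -3, 5) through (-3, -2, 3).
sin θ = |n·v| / (|n||v|) = |13| / (√33 · √59) = 0.29462.
θ ≈ 17.13°.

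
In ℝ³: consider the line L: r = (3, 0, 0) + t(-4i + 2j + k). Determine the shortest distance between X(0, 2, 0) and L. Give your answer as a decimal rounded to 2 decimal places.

0.90

Taking (3, 0, 0) on L with direction v = (-4, 2, 1): w = X − (3, 0, 0) = (-3, 2, 0), and w × v = (2, 3, 2).
Distance = |w × v| / |v| = √17 / √21 ≈ 0.90.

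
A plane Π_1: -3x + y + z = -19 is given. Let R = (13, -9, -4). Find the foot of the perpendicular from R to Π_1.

(4, -6, -1)

Foot = R − λn with λ = (n·R − d)/|n|² = (-52 − (-19))/11 = -3.
Foot = (13, -9, -4) − (-3)·(-3, 1, 1) = (4, -6, -1).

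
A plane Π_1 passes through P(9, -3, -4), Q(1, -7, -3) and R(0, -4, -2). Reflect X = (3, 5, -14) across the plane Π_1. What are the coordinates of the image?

(9, -1, 10)

PQ = (-8, -4, 1), PR = (-9, -1, 2); a normal to Π_1 is PQ × PR = (-7, 7, -28).
Using P: Π_1 has equation -7x + 7y - 28z = 28.
λ = (n·X − d)/|n|² = (406 − 28)/882 = 3/7.
Reflection = X − 2λn = (3, 5, -14) − (6/7)·(-7, 7, -28) = (9, -1, 10).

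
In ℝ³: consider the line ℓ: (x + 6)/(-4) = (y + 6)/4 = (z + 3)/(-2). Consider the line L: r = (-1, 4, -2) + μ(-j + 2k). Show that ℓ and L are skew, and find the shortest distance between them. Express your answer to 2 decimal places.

ℓ has direction (-4, 4, -2) through (-6, -6, -3).
Common perpendicular direction n = (-4, 4, -2) × (0, -1, 2) = (6, 8, 4).
With w = (-1, 4, -2) − (-6, -6, -3) = (5, 10, 1), w · n = 114.
Since n ≠ 0 the lines are not parallel, and w · n = 114 ≠ 0 so they do not intersect; hence they are skew.
Distance = |w · n| / |n| = |114| / √116 ≈ 10.58.

10.58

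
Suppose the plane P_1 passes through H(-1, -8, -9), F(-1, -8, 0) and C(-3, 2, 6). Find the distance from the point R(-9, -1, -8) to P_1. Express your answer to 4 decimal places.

6.4718

HF = (0, 0, 9), HC = (-2, 10, 15); a normal to P_1 is HF × HC = (-90, -18, 0).
Using H: P_1 has equation -90x - 18y = 234.
n·R − d = (-90)·(-9) + (-18)·(-1) + (0)·(-8) − 234 = 594; |n| = √8424.
Distance = |594| / √8424 = 594/√8424 ≈ 6.4718.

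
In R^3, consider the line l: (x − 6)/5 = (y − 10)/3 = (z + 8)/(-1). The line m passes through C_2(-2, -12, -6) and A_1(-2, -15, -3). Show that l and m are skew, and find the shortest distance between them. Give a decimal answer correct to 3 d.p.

11.431

l has direction (5, 3, -1) through (6, 10, -8).
A direction vector for m is A_1 − C_2 = (0, -3, 3).
Common perpendicular direction n = (5, 3, -1) × (0, -3, 3) = (6, -15, -15).
With w = (-2, -12, -6) − (6, 10, -8) = (-8, -22, 2), w · n = 252.
Since n ≠ 0 the lines are not parallel, and w · n = 252 ≠ 0 so they do not intersect; hence they are skew.
Distance = |w · n| / |n| = |252| / √486 ≈ 11.431.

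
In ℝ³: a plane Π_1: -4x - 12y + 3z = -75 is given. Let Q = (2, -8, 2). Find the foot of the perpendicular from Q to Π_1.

Foot = Q − λn with λ = (n·Q − d)/|n|² = (94 − (-75))/169 = 1.
Foot = (2, -8, 2) − 1·(-4, -12, 3) = (6, 4, -1).

(6, 4, -1)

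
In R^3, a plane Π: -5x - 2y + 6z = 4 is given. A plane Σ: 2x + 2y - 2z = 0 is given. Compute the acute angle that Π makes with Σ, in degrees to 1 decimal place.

cos θ = |n₁·n₂| / (|n₁||n₂|) = |-26| / (√65 · √12).
θ = arccos(0.93095) ≈ 21.4°.

21.4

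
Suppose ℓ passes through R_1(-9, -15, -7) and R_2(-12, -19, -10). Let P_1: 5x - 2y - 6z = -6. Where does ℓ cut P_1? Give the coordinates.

(0, -3, 2)

A direction vector for ℓ is R_2 − R_1 = (-3, -4, -3).
Substitute r = (-9, -15, -7) + t(-3, -4, -3) into the plane: 27 + 11t = -6, so t = -3.
Intersection: (-9, -15, -7) + (-3)·(-3, -4, -3) = (0, -3, 2).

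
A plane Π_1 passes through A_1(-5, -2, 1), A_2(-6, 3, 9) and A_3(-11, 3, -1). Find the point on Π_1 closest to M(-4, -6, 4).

(-2, -4, 3)

A_1A_2 = (-1, 5, 8), A_1A_3 = (-6, 5, -2); a normal to Π_1 is A_1A_2 × A_1A_3 = (-50, -50, 25).
Using A_1: Π_1 has equation -50x - 50y + 25z = 375.
Foot = M − λn with λ = (n·M − d)/|n|² = (600 − 375)/5625 = 1/25.
Foot = (-4, -6, 4) − (1/25)·(-50, -50, 25) = (-2, -4, 3).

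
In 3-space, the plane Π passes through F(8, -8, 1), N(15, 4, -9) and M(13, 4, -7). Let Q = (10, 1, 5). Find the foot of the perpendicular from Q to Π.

FN = (7, 12, -10), FM = (5, 12, -8); a normal to Π is FN × FM = (24, 6, 24).
Using F: Π has equation 24x + 6y + 24z = 168.
Foot = Q − λn with λ = (n·Q − d)/|n|² = (366 − 168)/1188 = 1/6.
Foot = (10, 1, 5) − (1/6)·(24, 6, 24) = (6, 0, 1).

(6, 0, 1)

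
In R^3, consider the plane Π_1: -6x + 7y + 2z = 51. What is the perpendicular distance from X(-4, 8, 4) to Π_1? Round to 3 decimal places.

n·X − d = (-6)·(-4) + (7)·(8) + (2)·(4) − 51 = 37; |n| = √89.
Distance = |37| / √89 = 37/√89 ≈ 3.922.

3.922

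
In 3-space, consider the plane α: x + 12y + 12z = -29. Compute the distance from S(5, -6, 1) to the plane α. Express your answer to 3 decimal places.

n·S − d = (1)·(5) + (12)·(-6) + (12)·(1) − (-29) = -26; |n| = √289.
Distance = |-26| / √289 = 26/√289 ≈ 1.529.

1.529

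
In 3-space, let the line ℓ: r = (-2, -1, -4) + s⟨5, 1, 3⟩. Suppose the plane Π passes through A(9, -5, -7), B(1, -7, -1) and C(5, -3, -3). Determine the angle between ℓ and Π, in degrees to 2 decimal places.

59.27

AB = (-8, -2, 6), AC = (-4, 2, 4); a normal to Π is AB × AC = (-20, 8, -24).
Using A: Π has equation -20x + 8y - 24z = -52.
sin θ = |n·v| / (|n||v|) = |-164| / (√1040 · √35) = 0.85959.
θ ≈ 59.27°.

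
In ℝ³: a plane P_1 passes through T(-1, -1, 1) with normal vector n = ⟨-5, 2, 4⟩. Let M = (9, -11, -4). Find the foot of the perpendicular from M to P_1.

(-1, -7, 4)

P_1: n·r = n·T gives -5x + 2y + 4z = 7.
Foot = M − λn with λ = (n·M − d)/|n|² = (-83 − 7)/45 = -2.
Foot = (9, -11, -4) − (-2)·(-5, 2, 4) = (-1, -7, 4).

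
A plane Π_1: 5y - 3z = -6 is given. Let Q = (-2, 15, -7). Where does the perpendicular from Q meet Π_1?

(-2, 0, 2)

Foot = Q − λn with λ = (n·Q − d)/|n|² = (96 − (-6))/34 = 3.
Foot = (-2, 15, -7) − 3·(0, 5, -3) = (-2, 0, 2).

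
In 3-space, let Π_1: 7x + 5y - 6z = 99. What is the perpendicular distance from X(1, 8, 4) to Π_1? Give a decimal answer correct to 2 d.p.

7.25

n·X − d = (7)·(1) + (5)·(8) + (-6)·(4) − 99 = -76; |n| = √110.
Distance = |-76| / √110 = 76/√110 ≈ 7.25.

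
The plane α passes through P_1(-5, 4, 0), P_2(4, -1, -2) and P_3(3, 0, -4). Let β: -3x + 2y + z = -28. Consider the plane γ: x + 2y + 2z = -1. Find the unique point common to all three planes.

P_1P_2 = (9, -5, -2), P_1P_3 = (8, -4, -4); a normal to α is P_1P_2 × P_1P_3 = (12, 20, 4).
Using P_1: α has equation 12x + 20y + 4z = 20.
Solving the 3×3 linear system 12x + 20y + 4z = 20, -3x + 2y + z = -28, x + 2y + 2z = -1 (e.g. by elimination or Cramer's rule, determinant = 132) gives (7, -3, -1).

(7, -3, -1)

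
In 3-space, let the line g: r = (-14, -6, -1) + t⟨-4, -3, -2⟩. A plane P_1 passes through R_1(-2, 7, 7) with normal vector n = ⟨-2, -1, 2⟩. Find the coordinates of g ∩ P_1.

(-2, 3, 5)

P_1: n·r = n·R_1 gives -2x - y + 2z = 11.
Substitute r = (-14, -6, -1) + t(-4, -3, -2) into the plane: 32 + 7t = 11, so t = -3.
Intersection: (-14, -6, -1) + (-3)·(-4, -3, -2) = (-2, 3, 5).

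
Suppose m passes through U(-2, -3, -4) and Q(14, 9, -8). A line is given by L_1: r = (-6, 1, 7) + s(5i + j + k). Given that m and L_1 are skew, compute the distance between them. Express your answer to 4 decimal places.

A direction vector for m is Q − U = (16, 12, -4).
Common perpendicular direction n = (16, 12, -4) × (5, 1, 1) = (16, -36, -44).
With w = (-6, 1, 7) − (-2, -3, -4) = (-4, 4, 11), w · n = -692.
Distance = |w · n| / |n| = |-692| / √3488 ≈ 11.7170.

11.7170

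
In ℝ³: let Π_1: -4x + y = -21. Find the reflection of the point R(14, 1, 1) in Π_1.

(-2, 5, 1)

λ = (n·R − d)/|n|² = (-55 − (-21))/17 = -2.
Reflection = R − 2λn = (14, 1, 1) − (-4)·(-4, 1, 0) = (-2, 5, 1).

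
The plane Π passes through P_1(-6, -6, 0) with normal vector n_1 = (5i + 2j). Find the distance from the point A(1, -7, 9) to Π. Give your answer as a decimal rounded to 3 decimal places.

6.128

Π: n_1·r = n_1·P_1 gives 5x + 2y = -42.
n·A − d = (5)·(1) + (2)·(-7) + (0)·(9) − (-42) = 33; |n| = √29.
Distance = |33| / √29 = 33/√29 ≈ 6.128.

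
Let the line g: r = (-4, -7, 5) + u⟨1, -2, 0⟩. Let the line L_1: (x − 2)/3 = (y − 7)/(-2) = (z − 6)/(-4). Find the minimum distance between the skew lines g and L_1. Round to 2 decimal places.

11.02

L_1 has direction (3, -2, -4) through (2, 7, 6).
Common perpendicular direction n = (1, -2, 0) × (3, -2, -4) = (8, 4, 4).
With w = (2, 7, 6) − (-4, -7, 5) = (6, 14, 1), w · n = 108.
Distance = |w · n| / |n| = |108| / √96 ≈ 11.02.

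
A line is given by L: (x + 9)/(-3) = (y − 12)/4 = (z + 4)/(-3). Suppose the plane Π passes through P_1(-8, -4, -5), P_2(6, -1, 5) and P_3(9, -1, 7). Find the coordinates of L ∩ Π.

L has direction (-3, 4, -3) through (-9, 12, -4).
P_1P_2 = (14, 3, 10), P_1P_3 = (17, 3, 12); a normal to Π is P_1P_2 × P_1P_3 = (6, 2, -9).
Using P_1: Π has equation 6x + 2y - 9z = -11.
Substitute r = (-9, 12, -4) + t(-3, 4, -3) into the plane: 6 + 17t = -11, so t = -1.
Intersection: (-9, 12, -4) + (-1)·(-3, 4, -3) = (-6, 8, -1).

(-6, 8, -1)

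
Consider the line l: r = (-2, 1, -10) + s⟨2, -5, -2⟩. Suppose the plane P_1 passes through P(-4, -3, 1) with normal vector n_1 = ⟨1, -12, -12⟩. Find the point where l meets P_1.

P_1: n_1·r = n_1·P gives x - 12y - 12z = 20.
Substitute r = (-2, 1, -10) + t(2, -5, -2) into the plane: 106 + 86t = 20, so t = -1.
Intersection: (-2, 1, -10) + (-1)·(2, -5, -2) = (-4, 6, -8).

(-4, 6, -8)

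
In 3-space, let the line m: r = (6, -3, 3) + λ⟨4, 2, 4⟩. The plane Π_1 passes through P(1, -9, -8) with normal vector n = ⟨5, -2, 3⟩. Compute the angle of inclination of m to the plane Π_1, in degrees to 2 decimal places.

Π_1: n·r = n·P gives 5x - 2y + 3z = -1.
sin θ = |n·v| / (|n||v|) = |28| / (√38 · √36) = 0.75703.
θ ≈ 49.20°.

49.20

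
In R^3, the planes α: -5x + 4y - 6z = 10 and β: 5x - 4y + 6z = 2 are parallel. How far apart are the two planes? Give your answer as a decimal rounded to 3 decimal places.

1.368

Rescale β by 1/(-1): -5x + 4y - 6z = -2. Then distance = |10 − (-2)| / √77 ≈ 1.368.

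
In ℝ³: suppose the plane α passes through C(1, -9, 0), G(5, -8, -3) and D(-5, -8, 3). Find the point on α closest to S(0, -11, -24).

(9, -2, -9)

CG = (4, 1, -3), CD = (-6, 1, 3); a normal to α is CG × CD = (6, 6, 10).
Using C: α has equation 6x + 6y + 10z = -48.
Foot = S − λn with λ = (n·S − d)/|n|² = (-306 − (-48))/172 = -3/2.
Foot = (0, -11, -24) − (-3/2)·(6, 6, 10) = (9, -2, -9).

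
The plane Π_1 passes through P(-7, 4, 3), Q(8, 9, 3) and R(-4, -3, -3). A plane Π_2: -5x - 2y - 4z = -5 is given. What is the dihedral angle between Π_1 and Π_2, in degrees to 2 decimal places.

63.99

PQ = (15, 5, 0), PR = (3, -7, -6); a normal to Π_1 is PQ × PR = (-30, 90, -120).
Using P: Π_1 has equation -30x + 90y - 120z = 210.
cos θ = |n₁·n₂| / (|n₁||n₂|) = |450| / (√23400 · √45).
θ = arccos(0.43853) ≈ 63.99°.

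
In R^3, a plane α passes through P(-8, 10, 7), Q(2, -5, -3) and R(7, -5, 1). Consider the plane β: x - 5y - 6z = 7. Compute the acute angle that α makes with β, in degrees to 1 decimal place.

PQ = (10, -15, -10), PR = (15, -15, -6); a normal to α is PQ × PR = (-60, -90, 75).
Using P: α has equation -60x - 90y + 75z = 105.
cos θ = |n₁·n₂| / (|n₁||n₂|) = |-60| / (√17325 · √62).
θ = arccos(0.05789) ≈ 86.7°.

86.7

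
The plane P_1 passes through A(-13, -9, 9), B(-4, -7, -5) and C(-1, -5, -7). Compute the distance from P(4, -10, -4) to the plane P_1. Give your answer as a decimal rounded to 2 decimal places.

AB = (9, 2, -14), AC = (12, 4, -16); a normal to P_1 is AB × AC = (24, -24, 12).
Using A: P_1 has equation 24x - 24y + 12z = 12.
n·P − d = (24)·(4) + (-24)·(-10) + (12)·(-4) − 12 = 276; |n| = √1296.
Distance = |276| / √1296 = 276/√1296 ≈ 7.67.

7.67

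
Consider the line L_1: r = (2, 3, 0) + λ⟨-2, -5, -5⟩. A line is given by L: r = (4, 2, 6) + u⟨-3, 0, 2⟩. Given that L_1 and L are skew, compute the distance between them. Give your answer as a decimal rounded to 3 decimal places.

4.925

Common perpendicular direction n = (-2, -5, -5) × (-3, 0, 2) = (-10, 19, -15).
With w = (4, 2, 6) − (2, 3, 0) = (2, -1, 6), w · n = -129.
Distance = |w · n| / |n| = |-129| / √686 ≈ 4.925.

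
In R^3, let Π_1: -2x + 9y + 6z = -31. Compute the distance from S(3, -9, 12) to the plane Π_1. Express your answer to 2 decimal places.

n·S − d = (-2)·(3) + (9)·(-9) + (6)·(12) − (-31) = 16; |n| = √121.
Distance = |16| / √121 = 16/√121 ≈ 1.45.

1.45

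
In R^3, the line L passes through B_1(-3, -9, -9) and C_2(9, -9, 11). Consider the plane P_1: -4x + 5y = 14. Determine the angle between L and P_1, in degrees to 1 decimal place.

A direction vector for L is C_2 − B_1 = (12, 0, 20).
sin θ = |n·v| / (|n||v|) = |-48| / (√41 · √544) = 0.32140.
θ ≈ 18.7°.

18.7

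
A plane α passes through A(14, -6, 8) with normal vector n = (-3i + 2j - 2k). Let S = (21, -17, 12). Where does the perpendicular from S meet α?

(12, -11, 6)

α: n·r = n·A gives -3x + 2y - 2z = -70.
Foot = S − λn with λ = (n·S − d)/|n|² = (-121 − (-70))/17 = -3.
Foot = (21, -17, 12) − (-3)·(-3, 2, -2) = (12, -11, 6).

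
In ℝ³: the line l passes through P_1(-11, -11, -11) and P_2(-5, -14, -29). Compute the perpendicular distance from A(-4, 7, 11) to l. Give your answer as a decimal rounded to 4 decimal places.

A direction vector for l is P_2 − P_1 = (6, -3, -18).
Taking (-11, -11, -11) on l with direction v = (6, -3, -18): w = A − (-11, -11, -11) = (7, 18, 22), and w × v = (-258, 258, -129).
Distance = |w × v| / |v| = √149769 / √369 ≈ 20.1464.

20.1464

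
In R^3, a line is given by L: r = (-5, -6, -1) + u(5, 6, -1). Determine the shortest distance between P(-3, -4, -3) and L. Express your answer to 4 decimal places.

1.6461

Taking (-5, -6, -1) on L with direction v = (5, 6, -1): w = P − (-5, -6, -1) = (2, 2, -2), and w × v = (10, -8, 2).
Distance = |w × v| / |v| = √168 / √62 ≈ 1.6461.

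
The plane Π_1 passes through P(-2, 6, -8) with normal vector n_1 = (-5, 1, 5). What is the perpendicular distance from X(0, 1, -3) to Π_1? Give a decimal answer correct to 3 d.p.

1.400

Π_1: n_1·r = n_1·P gives -5x + y + 5z = -24.
n·X − d = (-5)·(0) + (1)·(1) + (5)·(-3) − (-24) = 10; |n| = √51.
Distance = |10| / √51 = 10/√51 ≈ 1.400.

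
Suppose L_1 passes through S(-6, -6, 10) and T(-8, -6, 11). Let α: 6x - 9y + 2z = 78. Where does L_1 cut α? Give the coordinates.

(2, -6, 6)

A direction vector for L_1 is T − S = (-2, 0, 1).
Substitute r = (-6, -6, 10) + t(-2, 0, 1) into the plane: 38 + (-10)t = 78, so t = -4.
Intersection: (-6, -6, 10) + (-4)·(-2, 0, 1) = (2, -6, 6).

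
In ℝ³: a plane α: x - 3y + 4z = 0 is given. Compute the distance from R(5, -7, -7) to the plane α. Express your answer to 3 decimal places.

0.392

n·R − d = (1)·(5) + (-3)·(-7) + (4)·(-7) − 0 = -2; |n| = √26.
Distance = |-2| / √26 = 2/√26 ≈ 0.392.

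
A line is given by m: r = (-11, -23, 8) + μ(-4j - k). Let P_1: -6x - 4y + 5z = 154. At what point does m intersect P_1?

Substitute r = (-11, -23, 8) + t(0, -4, -1) into the plane: 198 + 11t = 154, so t = -4.
Intersection: (-11, -23, 8) + (-4)·(0, -4, -1) = (-11, -7, 12).

(-11, -7, 12)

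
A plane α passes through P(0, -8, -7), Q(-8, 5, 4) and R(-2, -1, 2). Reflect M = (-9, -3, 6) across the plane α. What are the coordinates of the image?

(-1, 7, 0)

PQ = (-8, 13, 11), PR = (-2, 7, 9); a normal to α is PQ × PR = (40, 50, -30).
Using P: α has equation 40x + 50y - 30z = -190.
λ = (n·M − d)/|n|² = (-690 − (-190))/5000 = -1/10.
Reflection = M − 2λn = (-9, -3, 6) − (-1/5)·(40, 50, -30) = (-1, 7, 0).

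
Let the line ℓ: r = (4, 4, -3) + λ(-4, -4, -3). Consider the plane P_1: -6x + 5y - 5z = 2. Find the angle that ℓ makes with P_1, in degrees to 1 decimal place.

18.7

sin θ = |n·v| / (|n||v|) = |19| / (√86 · √41) = 0.31997.
θ ≈ 18.7°.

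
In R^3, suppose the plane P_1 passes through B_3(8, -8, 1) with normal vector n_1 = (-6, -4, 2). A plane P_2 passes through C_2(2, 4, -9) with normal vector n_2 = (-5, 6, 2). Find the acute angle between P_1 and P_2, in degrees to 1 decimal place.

P_1: n_1·r = n_1·B_3 gives -6x - 4y + 2z = -14.
P_2: n_2·r = n_2·C_2 gives -5x + 6y + 2z = -4.
cos θ = |n₁·n₂| / (|n₁||n₂|) = |10| / (√56 · √65).
θ = arccos(0.16575) ≈ 80.5°.

80.5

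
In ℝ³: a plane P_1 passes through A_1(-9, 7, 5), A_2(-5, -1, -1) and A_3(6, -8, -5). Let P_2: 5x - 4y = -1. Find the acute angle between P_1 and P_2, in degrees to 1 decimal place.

72.7

A_1A_2 = (4, -8, -6), A_1A_3 = (15, -15, -10); a normal to P_1 is A_1A_2 × A_1A_3 = (-10, -50, 60).
Using A_1: P_1 has equation -10x - 50y + 60z = 40.
cos θ = |n₁·n₂| / (|n₁||n₂|) = |150| / (√6200 · √41).
θ = arccos(0.29751) ≈ 72.7°.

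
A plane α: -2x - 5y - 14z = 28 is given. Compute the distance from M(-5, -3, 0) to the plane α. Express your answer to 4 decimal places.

0.2000

n·M − d = (-2)·(-5) + (-5)·(-3) + (-14)·(0) − 28 = -3; |n| = √225.
Distance = |-3| / √225 = 3/√225 ≈ 0.2000.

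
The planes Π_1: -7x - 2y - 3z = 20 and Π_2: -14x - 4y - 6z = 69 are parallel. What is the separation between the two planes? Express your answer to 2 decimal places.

1.84

Rescale Π_2 by 1/2: -7x - 2y - 3z = 69/2. Then distance = |20 − (69/2)| / √62 ≈ 1.84.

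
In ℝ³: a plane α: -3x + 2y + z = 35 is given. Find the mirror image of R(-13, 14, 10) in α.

λ = (n·R − d)/|n|² = (77 − 35)/14 = 3.
Reflection = R − 2λn = (-13, 14, 10) − 6·(-3, 2, 1) = (5, 2, 4).

(5, 2, 4)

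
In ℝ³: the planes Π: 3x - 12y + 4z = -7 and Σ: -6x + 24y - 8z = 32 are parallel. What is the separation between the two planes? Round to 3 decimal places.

0.692

Rescale Σ by 1/(-2): 3x - 12y + 4z = -16. Then distance = |-7 − (-16)| / √169 ≈ 0.692.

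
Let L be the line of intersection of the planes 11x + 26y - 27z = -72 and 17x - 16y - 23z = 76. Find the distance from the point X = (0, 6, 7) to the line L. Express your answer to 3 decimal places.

11.040

Direction of L: (11, 26, -27) × (17, -16, -23) = (-1030, -206, -618).
A point on L: solving the two plane equations with x = -7 gives (-7, -5, -5).
Taking (-7, -5, -5) on L with direction v = (-1030, -206, -618): w = X − (-7, -5, -5) = (7, 11, 12), and w × v = (-4326, -8034, 9888).
Distance = |w × v| / |v| = √181031976 / √1485260 ≈ 11.040.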